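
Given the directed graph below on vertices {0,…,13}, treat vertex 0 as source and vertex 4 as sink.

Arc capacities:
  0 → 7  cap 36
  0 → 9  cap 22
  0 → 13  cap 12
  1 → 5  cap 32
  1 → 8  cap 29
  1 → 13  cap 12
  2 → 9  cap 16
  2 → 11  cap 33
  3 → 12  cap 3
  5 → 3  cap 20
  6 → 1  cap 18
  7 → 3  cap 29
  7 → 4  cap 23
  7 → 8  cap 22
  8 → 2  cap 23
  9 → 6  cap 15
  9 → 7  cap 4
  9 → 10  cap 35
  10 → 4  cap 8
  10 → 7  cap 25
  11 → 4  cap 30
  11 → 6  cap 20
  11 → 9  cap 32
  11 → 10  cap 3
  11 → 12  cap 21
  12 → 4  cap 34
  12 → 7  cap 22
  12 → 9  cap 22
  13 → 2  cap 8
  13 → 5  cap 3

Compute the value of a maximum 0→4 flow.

augment #1: 0→7→4 bottleneck 23, total now 23
augment #2: 0→9→10→4 bottleneck 8, total now 31
augment #3: 0→7→3→12→4 bottleneck 3, total now 34
augment #4: 0→13→2→11→4 bottleneck 8, total now 42
augment #5: 0→7→8→2→11→4 bottleneck 10, total now 52
augment #6: 0→9→7→8→2→11→4 bottleneck 4, total now 56
augment #7: 0→9→6→1→8→2→11→4 bottleneck 8, total now 64
augment #8: 0→9→6→1→8→2→11→12→4 bottleneck 1, total now 65

Maximum flow value: 65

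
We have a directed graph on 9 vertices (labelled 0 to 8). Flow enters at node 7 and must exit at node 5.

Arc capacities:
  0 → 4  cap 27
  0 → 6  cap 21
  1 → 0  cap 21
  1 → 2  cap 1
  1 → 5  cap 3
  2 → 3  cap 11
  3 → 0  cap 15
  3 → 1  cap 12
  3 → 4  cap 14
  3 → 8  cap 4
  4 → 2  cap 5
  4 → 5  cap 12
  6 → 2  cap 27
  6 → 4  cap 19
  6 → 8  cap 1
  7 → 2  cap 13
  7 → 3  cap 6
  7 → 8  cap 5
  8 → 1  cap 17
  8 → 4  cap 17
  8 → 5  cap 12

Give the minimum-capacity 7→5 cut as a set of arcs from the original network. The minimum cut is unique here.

Min-cut arcs: {(2,3), (7,3), (7,8)} (total capacity 22)

augment #1: 7→8→5 push 5
augment #2: 7→3→1→5 push 3
augment #3: 7→3→4→5 push 3
augment #4: 7→2→3→4→5 push 9
augment #5: 7→2→3→8→5 push 2
max flow = 22; residual-reachable set from 7 gives S-side
cut edges (S→T): {(2,3), (7,3), (7,8)} total cap 22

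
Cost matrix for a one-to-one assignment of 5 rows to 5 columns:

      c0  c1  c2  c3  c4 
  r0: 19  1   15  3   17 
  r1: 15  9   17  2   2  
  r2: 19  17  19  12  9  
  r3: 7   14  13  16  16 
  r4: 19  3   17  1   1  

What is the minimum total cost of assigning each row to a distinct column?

Minimum assignment cost: 30

one of 2 optimal assignments: row0→col1 (cost 1), row1→col3 (cost 2), row2→col2 (cost 19), row3→col0 (cost 7), row4→col4 (cost 1)
total = 1 + 2 + 19 + 7 + 1 = 30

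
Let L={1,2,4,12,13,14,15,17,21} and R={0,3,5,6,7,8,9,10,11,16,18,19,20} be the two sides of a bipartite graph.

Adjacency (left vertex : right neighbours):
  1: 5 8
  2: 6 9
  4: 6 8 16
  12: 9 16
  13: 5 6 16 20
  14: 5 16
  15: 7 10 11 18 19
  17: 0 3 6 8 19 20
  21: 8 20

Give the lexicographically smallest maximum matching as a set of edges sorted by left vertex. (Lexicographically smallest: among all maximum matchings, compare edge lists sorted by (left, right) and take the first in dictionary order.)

|M| = 8 (so the lex-smallest maximum matching has 8 edges)
process left vertices in ascending order; for each, take the smallest-labelled available neighbour that still permits 8 edges overall, or leave it unmatched if none does
lex-smallest matching: {1-5, 2-6, 4-8, 12-9, 13-16, 15-7, 17-0, 21-20}

Lex-smallest maximum matching: {(1,5), (2,6), (4,8), (12,9), (13,16), (15,7), (17,0), (21,20)}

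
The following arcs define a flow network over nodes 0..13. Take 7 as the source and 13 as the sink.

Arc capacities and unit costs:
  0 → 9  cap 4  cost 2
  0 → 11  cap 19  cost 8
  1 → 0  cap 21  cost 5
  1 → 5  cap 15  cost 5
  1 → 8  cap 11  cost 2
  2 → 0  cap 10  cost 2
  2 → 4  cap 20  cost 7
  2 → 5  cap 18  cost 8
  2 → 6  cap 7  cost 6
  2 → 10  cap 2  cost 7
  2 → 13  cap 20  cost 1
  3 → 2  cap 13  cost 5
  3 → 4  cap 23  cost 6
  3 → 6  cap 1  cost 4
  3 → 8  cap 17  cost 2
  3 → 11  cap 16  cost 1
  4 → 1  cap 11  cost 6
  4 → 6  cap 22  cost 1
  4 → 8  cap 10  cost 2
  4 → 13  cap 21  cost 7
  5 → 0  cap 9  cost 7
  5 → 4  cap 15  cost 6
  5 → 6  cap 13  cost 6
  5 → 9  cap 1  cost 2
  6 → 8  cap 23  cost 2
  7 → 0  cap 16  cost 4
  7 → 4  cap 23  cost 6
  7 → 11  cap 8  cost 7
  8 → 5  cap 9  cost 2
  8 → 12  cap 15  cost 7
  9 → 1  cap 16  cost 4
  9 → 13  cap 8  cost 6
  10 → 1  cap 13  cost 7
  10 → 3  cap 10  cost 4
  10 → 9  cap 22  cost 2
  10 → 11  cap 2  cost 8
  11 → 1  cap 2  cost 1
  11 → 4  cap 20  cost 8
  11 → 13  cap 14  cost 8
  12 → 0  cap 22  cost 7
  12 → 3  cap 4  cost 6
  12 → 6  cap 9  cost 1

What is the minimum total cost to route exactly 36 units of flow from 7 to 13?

Minimum cost for 36 units: 499

shortest-cost path #1: 7→0→9→13 push 4 @ unit cost 12 (adds 48)
shortest-cost path #2: 7→4→13 push 21 @ unit cost 13 (adds 273)
shortest-cost path #3: 7→11→13 push 8 @ unit cost 15 (adds 120)
shortest-cost path #4: 7→4→8→5→9→13 push 1 @ unit cost 18 (adds 18)
shortest-cost path #5: 7→0→11→13 push 2 @ unit cost 20 (adds 40)
total cost = 499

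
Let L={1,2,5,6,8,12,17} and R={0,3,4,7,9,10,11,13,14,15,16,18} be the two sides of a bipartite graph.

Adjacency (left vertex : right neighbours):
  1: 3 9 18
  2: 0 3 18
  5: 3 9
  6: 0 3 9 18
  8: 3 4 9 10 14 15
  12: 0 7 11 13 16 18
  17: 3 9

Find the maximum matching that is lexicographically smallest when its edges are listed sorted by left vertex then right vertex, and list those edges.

|M| = 6 (so the lex-smallest maximum matching has 6 edges)
process left vertices in ascending order; for each, take the smallest-labelled available neighbour that still permits 6 edges overall, or leave it unmatched if none does
lex-smallest matching: {1-3, 2-0, 5-9, 6-18, 8-4, 12-7}

Lex-smallest maximum matching: {(1,3), (2,0), (5,9), (6,18), (8,4), (12,7)}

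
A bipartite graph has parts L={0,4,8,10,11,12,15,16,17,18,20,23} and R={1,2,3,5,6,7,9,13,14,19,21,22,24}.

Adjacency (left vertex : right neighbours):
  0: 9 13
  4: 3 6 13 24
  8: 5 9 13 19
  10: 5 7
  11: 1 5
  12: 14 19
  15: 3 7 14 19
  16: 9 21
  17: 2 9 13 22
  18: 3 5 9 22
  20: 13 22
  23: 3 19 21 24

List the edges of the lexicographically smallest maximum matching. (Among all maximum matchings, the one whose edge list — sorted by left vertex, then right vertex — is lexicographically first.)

|M| = 12 (so the lex-smallest maximum matching has 12 edges)
process left vertices in ascending order; for each, take the smallest-labelled available neighbour that still permits 12 edges overall, or leave it unmatched if none does
lex-smallest matching: {0-9, 4-3, 8-5, 10-7, 11-1, 12-14, 15-19, 16-21, 17-2, 18-22, 20-13, 23-24}

Lex-smallest maximum matching: {(0,9), (4,3), (8,5), (10,7), (11,1), (12,14), (15,19), (16,21), (17,2), (18,22), (20,13), (23,24)}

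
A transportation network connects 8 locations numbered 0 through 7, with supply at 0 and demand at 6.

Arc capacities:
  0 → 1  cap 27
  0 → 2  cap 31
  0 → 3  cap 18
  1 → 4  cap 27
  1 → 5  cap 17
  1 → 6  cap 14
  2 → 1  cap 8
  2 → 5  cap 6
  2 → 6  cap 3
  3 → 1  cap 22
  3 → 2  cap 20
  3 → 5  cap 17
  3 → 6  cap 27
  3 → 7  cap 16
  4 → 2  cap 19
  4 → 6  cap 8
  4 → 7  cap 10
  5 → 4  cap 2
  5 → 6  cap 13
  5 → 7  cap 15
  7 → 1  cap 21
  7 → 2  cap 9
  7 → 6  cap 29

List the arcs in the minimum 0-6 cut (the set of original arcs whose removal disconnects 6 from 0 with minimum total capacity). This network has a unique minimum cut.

augment #1: 0→1→6 push 14
augment #2: 0→2→6 push 3
augment #3: 0→3→6 push 18
augment #4: 0→1→4→6 push 8
augment #5: 0→1→5→6 push 5
augment #6: 0→2→5→6 push 6
augment #7: 0→2→1→5→6 push 2
augment #8: 0→2→1→4→7→6 push 6
max flow = 62; residual-reachable set from 0 gives S-side
cut edges (S→T): {(0,1), (0,3), (2,1), (2,5), (2,6)} total cap 62

Min-cut arcs: {(0,1), (0,3), (2,1), (2,5), (2,6)} (total capacity 62)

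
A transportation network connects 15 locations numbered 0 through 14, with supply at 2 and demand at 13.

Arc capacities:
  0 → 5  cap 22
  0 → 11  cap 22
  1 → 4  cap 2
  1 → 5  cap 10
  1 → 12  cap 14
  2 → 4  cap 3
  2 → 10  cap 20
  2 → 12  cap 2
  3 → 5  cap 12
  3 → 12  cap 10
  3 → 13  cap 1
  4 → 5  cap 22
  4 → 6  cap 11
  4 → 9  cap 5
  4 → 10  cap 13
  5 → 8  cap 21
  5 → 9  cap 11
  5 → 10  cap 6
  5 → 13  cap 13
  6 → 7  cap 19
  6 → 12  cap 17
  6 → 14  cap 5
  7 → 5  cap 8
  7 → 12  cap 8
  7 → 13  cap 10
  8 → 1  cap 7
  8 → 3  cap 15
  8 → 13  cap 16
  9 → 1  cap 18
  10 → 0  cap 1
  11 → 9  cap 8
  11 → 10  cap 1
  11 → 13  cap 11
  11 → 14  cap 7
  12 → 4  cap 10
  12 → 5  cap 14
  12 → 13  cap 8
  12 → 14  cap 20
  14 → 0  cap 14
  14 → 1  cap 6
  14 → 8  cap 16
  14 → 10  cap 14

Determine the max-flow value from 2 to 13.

augment #1: 2→12→13 bottleneck 2, total now 2
augment #2: 2→4→5→13 bottleneck 3, total now 5
augment #3: 2→10→0→5→13 bottleneck 1, total now 6

Maximum flow value: 6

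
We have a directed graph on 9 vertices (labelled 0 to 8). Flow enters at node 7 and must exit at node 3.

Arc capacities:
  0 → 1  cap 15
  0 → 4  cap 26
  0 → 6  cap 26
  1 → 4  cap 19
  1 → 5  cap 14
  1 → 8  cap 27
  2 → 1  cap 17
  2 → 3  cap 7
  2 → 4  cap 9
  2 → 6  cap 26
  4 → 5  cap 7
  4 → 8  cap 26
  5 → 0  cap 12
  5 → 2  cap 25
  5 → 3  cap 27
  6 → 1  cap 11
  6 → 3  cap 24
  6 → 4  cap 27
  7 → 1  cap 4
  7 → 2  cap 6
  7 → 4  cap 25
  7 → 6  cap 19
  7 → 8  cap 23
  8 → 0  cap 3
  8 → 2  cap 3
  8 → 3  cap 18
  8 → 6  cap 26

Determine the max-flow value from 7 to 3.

augment #1: 7→2→3 bottleneck 6, total now 6
augment #2: 7→6→3 bottleneck 19, total now 25
augment #3: 7→8→3 bottleneck 18, total now 43
augment #4: 7→1→5→3 bottleneck 4, total now 47
augment #5: 7→4→5→3 bottleneck 7, total now 54
augment #6: 7→8→2→3 bottleneck 1, total now 55
augment #7: 7→8→6→3 bottleneck 4, total now 59
augment #8: 7→4→8→6→3 bottleneck 1, total now 60
augment #9: 7→4→8→0→1→5→3 bottleneck 3, total now 63
augment #10: 7→4→8→2→1→5→3 bottleneck 2, total now 65
augment #11: 7→4→8→6→1→5→3 bottleneck 5, total now 70

Maximum flow value: 70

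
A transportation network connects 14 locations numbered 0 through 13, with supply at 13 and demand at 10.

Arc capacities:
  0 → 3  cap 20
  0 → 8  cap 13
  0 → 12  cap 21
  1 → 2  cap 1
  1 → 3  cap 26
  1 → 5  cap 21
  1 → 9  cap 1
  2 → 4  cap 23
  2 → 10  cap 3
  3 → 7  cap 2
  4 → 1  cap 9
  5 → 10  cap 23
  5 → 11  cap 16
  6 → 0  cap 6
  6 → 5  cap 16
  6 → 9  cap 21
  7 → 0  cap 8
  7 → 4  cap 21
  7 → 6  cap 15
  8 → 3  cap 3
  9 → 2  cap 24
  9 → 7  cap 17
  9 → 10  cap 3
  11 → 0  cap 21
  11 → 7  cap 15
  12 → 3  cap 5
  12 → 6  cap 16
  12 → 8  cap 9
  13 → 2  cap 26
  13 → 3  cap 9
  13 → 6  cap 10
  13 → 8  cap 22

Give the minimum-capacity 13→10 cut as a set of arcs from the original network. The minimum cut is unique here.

Min-cut arcs: {(2,10), (3,7), (4,1), (13,6)} (total capacity 24)

augment #1: 13→2→10 push 3
augment #2: 13→6→5→10 push 10
augment #3: 13→2→4→1→5→10 push 9
augment #4: 13→3→7→6→5→10 push 2
max flow = 24; residual-reachable set from 13 gives S-side
cut edges (S→T): {(2,10), (3,7), (4,1), (13,6)} total cap 24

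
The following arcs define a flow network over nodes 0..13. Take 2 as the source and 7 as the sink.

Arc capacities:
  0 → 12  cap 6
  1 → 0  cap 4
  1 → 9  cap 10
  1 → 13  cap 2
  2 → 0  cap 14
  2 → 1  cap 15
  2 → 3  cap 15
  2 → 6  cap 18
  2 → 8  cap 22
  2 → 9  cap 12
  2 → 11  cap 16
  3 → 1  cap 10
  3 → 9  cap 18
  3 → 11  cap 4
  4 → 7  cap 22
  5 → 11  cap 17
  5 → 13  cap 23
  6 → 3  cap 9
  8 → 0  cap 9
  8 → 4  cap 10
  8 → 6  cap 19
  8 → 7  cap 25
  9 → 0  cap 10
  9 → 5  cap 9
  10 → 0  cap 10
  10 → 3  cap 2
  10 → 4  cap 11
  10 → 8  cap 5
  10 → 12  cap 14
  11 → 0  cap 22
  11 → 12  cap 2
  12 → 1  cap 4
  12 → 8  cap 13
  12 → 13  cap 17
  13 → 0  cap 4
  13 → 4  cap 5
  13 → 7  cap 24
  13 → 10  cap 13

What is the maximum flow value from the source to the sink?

augment #1: 2→8→7 bottleneck 22, total now 22
augment #2: 2→1→13→7 bottleneck 2, total now 24
augment #3: 2→0→12→8→7 bottleneck 3, total now 27
augment #4: 2→0→12→13→7 bottleneck 3, total now 30
augment #5: 2→9→5→13→7 bottleneck 9, total now 39
augment #6: 2→11→12→13→7 bottleneck 2, total now 41

Maximum flow value: 41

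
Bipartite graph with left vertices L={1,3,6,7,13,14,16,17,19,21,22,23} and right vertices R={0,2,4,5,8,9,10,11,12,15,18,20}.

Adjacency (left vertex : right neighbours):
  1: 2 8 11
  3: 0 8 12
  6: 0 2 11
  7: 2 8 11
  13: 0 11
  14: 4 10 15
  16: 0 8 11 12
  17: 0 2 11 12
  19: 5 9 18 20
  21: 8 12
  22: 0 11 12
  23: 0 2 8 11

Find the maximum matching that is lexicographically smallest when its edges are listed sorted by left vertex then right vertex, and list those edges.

|M| = 7 (so the lex-smallest maximum matching has 7 edges)
process left vertices in ascending order; for each, take the smallest-labelled available neighbour that still permits 7 edges overall, or leave it unmatched if none does
lex-smallest matching: {1-2, 3-0, 6-11, 7-8, 14-4, 16-12, 19-5}

Lex-smallest maximum matching: {(1,2), (3,0), (6,11), (7,8), (14,4), (16,12), (19,5)}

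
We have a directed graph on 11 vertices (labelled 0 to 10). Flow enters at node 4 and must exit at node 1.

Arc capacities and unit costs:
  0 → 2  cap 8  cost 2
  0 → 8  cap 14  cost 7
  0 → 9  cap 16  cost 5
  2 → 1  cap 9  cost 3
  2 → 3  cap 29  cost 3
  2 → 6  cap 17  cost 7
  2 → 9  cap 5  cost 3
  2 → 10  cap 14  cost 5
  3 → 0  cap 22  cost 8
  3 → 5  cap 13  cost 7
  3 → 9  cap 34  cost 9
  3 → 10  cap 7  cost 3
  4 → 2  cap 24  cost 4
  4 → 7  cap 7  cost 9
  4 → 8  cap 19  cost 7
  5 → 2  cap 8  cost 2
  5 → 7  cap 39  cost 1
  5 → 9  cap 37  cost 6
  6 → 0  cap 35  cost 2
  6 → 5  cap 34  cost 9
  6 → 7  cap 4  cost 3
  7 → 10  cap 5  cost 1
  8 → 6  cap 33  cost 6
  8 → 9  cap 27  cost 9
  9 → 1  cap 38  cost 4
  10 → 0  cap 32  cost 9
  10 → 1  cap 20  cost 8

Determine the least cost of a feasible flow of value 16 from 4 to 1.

shortest-cost path #1: 4→2→1 push 9 @ unit cost 7 (adds 63)
shortest-cost path #2: 4→2→9→1 push 5 @ unit cost 11 (adds 55)
shortest-cost path #3: 4→2→10→1 push 2 @ unit cost 17 (adds 34)
total cost = 152

Minimum cost for 16 units: 152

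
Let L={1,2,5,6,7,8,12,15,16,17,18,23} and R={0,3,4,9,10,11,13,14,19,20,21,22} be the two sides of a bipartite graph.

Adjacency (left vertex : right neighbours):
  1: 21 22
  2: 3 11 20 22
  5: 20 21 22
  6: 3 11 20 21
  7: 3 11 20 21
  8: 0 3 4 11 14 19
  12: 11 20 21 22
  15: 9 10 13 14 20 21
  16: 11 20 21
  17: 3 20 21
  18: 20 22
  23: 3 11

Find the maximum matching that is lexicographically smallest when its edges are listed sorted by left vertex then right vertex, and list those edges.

|M| = 7 (so the lex-smallest maximum matching has 7 edges)
process left vertices in ascending order; for each, take the smallest-labelled available neighbour that still permits 7 edges overall, or leave it unmatched if none does
lex-smallest matching: {1-21, 2-3, 5-20, 6-11, 8-0, 12-22, 15-9}

Lex-smallest maximum matching: {(1,21), (2,3), (5,20), (6,11), (8,0), (12,22), (15,9)}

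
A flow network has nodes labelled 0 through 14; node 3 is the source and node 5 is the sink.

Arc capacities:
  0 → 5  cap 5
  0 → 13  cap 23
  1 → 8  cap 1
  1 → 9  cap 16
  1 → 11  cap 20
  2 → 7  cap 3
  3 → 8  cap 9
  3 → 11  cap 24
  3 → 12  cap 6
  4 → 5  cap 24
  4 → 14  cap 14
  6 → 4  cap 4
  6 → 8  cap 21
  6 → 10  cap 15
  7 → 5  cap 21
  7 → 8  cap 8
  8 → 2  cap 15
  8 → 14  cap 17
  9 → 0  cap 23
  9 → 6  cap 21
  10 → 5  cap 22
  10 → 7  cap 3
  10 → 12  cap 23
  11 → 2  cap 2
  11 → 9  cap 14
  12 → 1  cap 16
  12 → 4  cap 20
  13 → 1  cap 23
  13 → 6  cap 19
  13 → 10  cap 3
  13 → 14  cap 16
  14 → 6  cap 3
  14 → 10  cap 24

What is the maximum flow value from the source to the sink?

augment #1: 3→12→4→5 bottleneck 6, total now 6
augment #2: 3→8→2→7→5 bottleneck 3, total now 9
augment #3: 3→8→14→10→5 bottleneck 6, total now 15
augment #4: 3→11→9→0→5 bottleneck 5, total now 20
augment #5: 3→11→9→6→4→5 bottleneck 4, total now 24
augment #6: 3→11→9→6→10→5 bottleneck 5, total now 29
augment #7: 3→11→2→8→14→10→5 bottleneck 2, total now 31

Maximum flow value: 31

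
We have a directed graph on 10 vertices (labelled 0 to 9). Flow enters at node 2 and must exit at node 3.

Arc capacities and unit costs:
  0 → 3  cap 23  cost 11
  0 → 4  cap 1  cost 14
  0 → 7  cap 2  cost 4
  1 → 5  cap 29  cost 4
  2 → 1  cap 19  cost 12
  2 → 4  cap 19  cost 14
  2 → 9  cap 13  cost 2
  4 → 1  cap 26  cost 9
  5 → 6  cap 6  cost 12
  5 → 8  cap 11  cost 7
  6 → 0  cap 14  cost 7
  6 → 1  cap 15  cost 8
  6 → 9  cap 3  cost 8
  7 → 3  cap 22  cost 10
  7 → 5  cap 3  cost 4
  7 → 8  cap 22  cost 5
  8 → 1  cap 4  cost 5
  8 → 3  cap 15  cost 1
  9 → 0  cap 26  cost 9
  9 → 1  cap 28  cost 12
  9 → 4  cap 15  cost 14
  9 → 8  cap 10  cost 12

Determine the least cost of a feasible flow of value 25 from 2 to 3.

shortest-cost path #1: 2→9→8→3 push 10 @ unit cost 15 (adds 150)
shortest-cost path #2: 2→9→0→7→8→3 push 2 @ unit cost 21 (adds 42)
shortest-cost path #3: 2→9→0→3 push 1 @ unit cost 22 (adds 22)
shortest-cost path #4: 2→1→5→8→3 push 3 @ unit cost 24 (adds 72)
shortest-cost path #5: 2→1→5→8→7→0→3 push 2 @ unit cost 25 (adds 50)
shortest-cost path #6: 2→1→5→8→9→0→3 push 6 @ unit cost 31 (adds 186)
shortest-cost path #7: 2→1→5→6→0→3 push 1 @ unit cost 46 (adds 46)
total cost = 568

Minimum cost for 25 units: 568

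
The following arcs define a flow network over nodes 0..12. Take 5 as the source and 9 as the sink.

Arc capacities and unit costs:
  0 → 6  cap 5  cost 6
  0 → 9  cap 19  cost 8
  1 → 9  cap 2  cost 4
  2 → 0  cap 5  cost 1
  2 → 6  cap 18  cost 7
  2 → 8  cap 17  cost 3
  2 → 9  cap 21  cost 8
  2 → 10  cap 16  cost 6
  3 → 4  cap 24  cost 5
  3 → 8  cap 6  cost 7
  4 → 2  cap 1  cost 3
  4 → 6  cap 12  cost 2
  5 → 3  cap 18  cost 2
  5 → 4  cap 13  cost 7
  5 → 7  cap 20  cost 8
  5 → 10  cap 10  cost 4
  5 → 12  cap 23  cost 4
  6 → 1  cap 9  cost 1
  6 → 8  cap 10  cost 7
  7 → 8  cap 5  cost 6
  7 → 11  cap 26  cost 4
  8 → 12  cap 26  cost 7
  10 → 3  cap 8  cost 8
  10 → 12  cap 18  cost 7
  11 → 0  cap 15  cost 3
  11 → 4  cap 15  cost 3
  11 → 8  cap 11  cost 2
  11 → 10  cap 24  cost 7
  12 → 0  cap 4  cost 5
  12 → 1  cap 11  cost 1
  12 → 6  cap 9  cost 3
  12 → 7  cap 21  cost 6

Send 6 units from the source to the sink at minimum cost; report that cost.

Minimum cost for 6 units: 86

shortest-cost path #1: 5→12→1→9 push 2 @ unit cost 9 (adds 18)
shortest-cost path #2: 5→12→0→9 push 4 @ unit cost 17 (adds 68)
total cost = 86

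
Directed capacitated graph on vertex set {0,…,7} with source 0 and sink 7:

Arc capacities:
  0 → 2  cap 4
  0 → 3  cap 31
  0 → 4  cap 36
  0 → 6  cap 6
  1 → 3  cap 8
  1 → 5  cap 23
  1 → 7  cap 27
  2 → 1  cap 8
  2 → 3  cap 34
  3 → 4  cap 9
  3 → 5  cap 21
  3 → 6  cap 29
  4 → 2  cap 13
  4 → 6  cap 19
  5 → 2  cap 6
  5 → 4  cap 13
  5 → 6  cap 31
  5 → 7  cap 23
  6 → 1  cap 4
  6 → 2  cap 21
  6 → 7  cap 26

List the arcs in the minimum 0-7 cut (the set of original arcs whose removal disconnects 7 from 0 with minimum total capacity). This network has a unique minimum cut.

Min-cut arcs: {(2,1), (3,5), (6,1), (6,7)} (total capacity 59)

augment #1: 0→6→7 push 6
augment #2: 0→2→1→7 push 4
augment #3: 0→3→5→7 push 21
augment #4: 0→3→6→7 push 10
augment #5: 0→4→6→7 push 10
augment #6: 0→4→2→1→7 push 4
augment #7: 0→4→6→1→7 push 4
max flow = 59; residual-reachable set from 0 gives S-side
cut edges (S→T): {(2,1), (3,5), (6,1), (6,7)} total cap 59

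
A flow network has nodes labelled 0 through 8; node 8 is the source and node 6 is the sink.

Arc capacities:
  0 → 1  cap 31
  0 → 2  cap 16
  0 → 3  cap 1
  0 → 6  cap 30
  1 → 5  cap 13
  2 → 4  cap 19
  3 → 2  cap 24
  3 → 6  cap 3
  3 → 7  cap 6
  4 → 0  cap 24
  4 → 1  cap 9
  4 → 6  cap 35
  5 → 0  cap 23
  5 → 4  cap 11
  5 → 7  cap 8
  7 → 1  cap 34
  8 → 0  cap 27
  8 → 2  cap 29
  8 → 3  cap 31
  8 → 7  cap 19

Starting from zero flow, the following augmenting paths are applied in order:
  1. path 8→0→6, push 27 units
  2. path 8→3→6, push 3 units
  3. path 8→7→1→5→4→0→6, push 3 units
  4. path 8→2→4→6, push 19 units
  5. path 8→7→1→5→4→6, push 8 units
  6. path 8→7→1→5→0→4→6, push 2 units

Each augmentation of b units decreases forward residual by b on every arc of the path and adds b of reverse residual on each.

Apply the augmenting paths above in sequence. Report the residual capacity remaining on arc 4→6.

Residual capacity of (4,6): 6

after path 1 (8→0→6, push 27): res(4,6)=35
after path 2 (8→3→6, push 3): res(4,6)=35
after path 3 (8→7→1→5→4→0→6, push 3): res(4,6)=35
after path 4 (8→2→4→6, push 19): res(4,6)=16
after path 5 (8→7→1→5→4→6, push 8): res(4,6)=8
after path 6 (8→7→1→5→0→4→6, push 2): res(4,6)=6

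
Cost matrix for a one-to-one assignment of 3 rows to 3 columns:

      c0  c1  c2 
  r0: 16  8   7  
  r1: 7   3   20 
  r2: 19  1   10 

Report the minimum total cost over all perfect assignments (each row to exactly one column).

Minimum assignment cost: 15

optimal assignment: row0→col2 (cost 7), row1→col0 (cost 7), row2→col1 (cost 1)
total = 7 + 7 + 1 = 15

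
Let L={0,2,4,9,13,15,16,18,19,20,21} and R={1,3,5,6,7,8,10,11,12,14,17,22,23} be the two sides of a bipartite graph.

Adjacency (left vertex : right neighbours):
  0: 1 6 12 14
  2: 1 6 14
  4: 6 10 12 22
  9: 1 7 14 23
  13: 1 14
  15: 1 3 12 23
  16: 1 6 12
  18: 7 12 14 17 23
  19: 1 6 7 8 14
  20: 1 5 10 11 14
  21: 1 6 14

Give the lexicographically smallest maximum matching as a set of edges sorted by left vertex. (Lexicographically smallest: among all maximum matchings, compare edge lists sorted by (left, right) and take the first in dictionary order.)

|M| = 10 (so the lex-smallest maximum matching has 10 edges)
process left vertices in ascending order; for each, take the smallest-labelled available neighbour that still permits 10 edges overall, or leave it unmatched if none does
lex-smallest matching: {0-1, 2-6, 4-10, 9-7, 13-14, 15-3, 16-12, 18-17, 19-8, 20-5}

Lex-smallest maximum matching: {(0,1), (2,6), (4,10), (9,7), (13,14), (15,3), (16,12), (18,17), (19,8), (20,5)}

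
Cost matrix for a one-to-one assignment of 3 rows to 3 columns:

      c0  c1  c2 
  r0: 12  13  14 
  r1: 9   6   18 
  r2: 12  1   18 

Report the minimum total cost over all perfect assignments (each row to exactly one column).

Minimum assignment cost: 24

optimal assignment: row0→col2 (cost 14), row1→col0 (cost 9), row2→col1 (cost 1)
total = 14 + 9 + 1 = 24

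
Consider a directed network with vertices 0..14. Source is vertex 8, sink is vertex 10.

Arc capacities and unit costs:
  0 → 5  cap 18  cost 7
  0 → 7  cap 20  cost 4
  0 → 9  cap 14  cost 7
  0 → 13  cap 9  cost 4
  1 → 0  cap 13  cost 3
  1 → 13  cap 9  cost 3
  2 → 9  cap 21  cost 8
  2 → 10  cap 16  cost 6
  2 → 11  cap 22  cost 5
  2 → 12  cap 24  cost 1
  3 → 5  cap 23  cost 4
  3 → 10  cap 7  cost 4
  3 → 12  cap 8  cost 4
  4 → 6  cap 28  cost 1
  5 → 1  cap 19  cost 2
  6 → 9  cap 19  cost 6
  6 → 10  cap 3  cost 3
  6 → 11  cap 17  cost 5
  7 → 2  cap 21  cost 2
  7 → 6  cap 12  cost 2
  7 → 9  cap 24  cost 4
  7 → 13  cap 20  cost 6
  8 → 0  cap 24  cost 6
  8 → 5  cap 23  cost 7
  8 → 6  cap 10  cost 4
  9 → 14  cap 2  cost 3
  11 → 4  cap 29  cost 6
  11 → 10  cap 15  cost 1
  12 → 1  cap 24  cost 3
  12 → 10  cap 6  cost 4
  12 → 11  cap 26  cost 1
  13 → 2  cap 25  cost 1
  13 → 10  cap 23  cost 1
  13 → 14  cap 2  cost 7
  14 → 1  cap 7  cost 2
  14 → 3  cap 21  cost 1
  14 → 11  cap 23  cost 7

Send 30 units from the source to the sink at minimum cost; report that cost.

Minimum cost for 30 units: 337

shortest-cost path #1: 8→6→10 push 3 @ unit cost 7 (adds 21)
shortest-cost path #2: 8→6→11→10 push 7 @ unit cost 10 (adds 70)
shortest-cost path #3: 8→0→13→10 push 9 @ unit cost 11 (adds 99)
shortest-cost path #4: 8→5→1→13→10 push 9 @ unit cost 13 (adds 117)
shortest-cost path #5: 8→0→7→2→12→11→10 push 2 @ unit cost 15 (adds 30)
total cost = 337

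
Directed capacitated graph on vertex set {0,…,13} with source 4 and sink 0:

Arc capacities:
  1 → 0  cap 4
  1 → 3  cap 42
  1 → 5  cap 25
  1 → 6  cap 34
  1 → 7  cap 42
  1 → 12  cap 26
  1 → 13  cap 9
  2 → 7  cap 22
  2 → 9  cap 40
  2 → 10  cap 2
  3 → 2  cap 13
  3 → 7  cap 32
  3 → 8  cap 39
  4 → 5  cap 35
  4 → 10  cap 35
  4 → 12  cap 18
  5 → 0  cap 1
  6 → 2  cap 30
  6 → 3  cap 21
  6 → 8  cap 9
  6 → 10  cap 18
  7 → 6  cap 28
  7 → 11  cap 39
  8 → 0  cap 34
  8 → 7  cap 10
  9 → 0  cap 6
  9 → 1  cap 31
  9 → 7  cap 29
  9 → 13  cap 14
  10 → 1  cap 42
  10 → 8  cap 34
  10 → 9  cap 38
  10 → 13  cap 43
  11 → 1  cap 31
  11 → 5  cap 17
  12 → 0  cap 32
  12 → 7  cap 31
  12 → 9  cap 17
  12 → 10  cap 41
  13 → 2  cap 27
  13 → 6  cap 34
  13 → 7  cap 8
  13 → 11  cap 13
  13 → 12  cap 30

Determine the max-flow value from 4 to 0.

Maximum flow value: 54

augment #1: 4→5→0 bottleneck 1, total now 1
augment #2: 4→12→0 bottleneck 18, total now 19
augment #3: 4→10→1→0 bottleneck 4, total now 23
augment #4: 4→10→8→0 bottleneck 31, total now 54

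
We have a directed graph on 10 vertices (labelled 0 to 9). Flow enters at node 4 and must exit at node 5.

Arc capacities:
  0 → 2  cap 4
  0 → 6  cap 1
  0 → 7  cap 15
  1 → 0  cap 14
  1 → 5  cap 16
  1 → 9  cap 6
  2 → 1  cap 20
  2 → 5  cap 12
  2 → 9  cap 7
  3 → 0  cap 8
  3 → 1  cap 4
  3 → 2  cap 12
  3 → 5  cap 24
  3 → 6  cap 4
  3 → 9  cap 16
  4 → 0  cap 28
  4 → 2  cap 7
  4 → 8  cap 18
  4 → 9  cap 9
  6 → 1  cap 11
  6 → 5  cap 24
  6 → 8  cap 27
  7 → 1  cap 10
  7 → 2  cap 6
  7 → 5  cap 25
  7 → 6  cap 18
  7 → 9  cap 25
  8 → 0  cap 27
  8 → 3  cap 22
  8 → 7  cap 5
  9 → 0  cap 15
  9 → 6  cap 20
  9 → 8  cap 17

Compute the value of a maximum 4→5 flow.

Maximum flow value: 54

augment #1: 4→2→5 bottleneck 7, total now 7
augment #2: 4→0→2→5 bottleneck 4, total now 11
augment #3: 4→0→6→5 bottleneck 1, total now 12
augment #4: 4→0→7→5 bottleneck 15, total now 27
augment #5: 4→8→3→5 bottleneck 18, total now 45
augment #6: 4→9→6→5 bottleneck 9, total now 54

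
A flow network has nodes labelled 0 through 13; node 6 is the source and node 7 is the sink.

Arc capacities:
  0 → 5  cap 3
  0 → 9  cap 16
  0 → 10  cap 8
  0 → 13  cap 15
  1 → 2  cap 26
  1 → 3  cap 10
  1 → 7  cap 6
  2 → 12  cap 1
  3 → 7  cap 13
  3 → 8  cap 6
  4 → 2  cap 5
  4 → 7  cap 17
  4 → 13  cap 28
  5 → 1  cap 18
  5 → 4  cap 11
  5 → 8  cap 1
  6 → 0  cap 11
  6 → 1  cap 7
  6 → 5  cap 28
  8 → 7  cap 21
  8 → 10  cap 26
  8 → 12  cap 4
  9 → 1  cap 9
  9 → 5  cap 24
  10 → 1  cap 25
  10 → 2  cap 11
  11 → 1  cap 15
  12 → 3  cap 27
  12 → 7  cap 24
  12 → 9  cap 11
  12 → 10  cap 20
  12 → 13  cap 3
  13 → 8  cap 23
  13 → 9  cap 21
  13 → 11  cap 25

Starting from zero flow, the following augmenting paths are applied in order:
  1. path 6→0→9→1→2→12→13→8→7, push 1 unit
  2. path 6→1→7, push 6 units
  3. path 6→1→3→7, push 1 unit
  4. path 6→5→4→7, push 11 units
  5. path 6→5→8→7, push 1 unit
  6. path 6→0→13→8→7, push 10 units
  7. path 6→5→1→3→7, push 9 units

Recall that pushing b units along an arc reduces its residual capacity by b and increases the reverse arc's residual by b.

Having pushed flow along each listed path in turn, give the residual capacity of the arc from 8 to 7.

Residual capacity of (8,7): 9

after path 1 (6→0→9→1→2→12→13→8→7, push 1): res(8,7)=20
after path 2 (6→1→7, push 6): res(8,7)=20
after path 3 (6→1→3→7, push 1): res(8,7)=20
after path 4 (6→5→4→7, push 11): res(8,7)=20
after path 5 (6→5→8→7, push 1): res(8,7)=19
after path 6 (6→0→13→8→7, push 10): res(8,7)=9
after path 7 (6→5→1→3→7, push 9): res(8,7)=9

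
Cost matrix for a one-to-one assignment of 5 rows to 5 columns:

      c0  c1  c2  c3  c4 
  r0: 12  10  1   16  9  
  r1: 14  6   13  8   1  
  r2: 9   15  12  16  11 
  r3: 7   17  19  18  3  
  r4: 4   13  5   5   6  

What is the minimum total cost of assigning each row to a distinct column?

optimal assignment: row0→col2 (cost 1), row1→col1 (cost 6), row2→col0 (cost 9), row3→col4 (cost 3), row4→col3 (cost 5)
total = 1 + 6 + 9 + 3 + 5 = 24

Minimum assignment cost: 24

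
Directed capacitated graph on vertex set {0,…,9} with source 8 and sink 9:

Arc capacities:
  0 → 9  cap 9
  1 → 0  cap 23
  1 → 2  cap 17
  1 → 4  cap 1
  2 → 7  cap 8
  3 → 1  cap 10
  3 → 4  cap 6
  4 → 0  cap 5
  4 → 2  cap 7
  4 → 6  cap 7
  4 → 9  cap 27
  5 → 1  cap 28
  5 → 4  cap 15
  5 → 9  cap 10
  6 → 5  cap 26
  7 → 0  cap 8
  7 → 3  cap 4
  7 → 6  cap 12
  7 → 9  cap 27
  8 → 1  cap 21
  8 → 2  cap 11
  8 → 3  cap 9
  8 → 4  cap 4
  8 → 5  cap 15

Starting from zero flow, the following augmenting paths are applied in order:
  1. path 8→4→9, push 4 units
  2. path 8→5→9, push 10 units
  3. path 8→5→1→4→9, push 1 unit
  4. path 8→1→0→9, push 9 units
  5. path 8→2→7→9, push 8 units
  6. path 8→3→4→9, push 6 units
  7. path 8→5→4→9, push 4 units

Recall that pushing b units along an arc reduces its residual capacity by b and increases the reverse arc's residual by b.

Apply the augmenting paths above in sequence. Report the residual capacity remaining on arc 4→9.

after path 1 (8→4→9, push 4): res(4,9)=23
after path 2 (8→5→9, push 10): res(4,9)=23
after path 3 (8→5→1→4→9, push 1): res(4,9)=22
after path 4 (8→1→0→9, push 9): res(4,9)=22
after path 5 (8→2→7→9, push 8): res(4,9)=22
after path 6 (8→3→4→9, push 6): res(4,9)=16
after path 7 (8→5→4→9, push 4): res(4,9)=12

Residual capacity of (4,9): 12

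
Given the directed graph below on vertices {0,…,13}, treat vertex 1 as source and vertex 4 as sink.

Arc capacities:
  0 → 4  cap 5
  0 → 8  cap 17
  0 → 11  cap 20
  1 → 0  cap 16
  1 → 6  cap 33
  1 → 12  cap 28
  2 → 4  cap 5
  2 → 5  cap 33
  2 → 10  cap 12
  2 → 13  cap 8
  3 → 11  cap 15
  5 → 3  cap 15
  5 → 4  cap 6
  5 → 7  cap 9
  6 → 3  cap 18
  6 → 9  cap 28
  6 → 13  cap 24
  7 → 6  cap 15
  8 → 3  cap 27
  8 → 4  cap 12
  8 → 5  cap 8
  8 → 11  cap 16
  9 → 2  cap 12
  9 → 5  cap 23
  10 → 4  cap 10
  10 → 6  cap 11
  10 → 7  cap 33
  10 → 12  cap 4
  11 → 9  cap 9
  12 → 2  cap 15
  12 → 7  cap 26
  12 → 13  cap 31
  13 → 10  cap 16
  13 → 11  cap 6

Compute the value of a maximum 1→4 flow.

Maximum flow value: 37

augment #1: 1→0→4 bottleneck 5, total now 5
augment #2: 1→0→8→4 bottleneck 11, total now 16
augment #3: 1→12→2→4 bottleneck 5, total now 21
augment #4: 1→6→9→5→4 bottleneck 6, total now 27
augment #5: 1→6→13→10→4 bottleneck 10, total now 37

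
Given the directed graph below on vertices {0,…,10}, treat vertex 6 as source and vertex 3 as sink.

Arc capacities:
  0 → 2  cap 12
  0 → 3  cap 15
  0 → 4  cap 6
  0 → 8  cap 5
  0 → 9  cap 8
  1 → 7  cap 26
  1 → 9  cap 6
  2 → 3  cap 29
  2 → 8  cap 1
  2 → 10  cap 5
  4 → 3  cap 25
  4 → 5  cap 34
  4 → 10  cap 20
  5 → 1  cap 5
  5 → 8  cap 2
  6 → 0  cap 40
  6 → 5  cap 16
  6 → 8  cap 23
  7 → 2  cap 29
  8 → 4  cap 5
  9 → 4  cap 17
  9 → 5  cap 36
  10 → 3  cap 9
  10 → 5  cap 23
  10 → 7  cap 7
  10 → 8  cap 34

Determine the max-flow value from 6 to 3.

Maximum flow value: 50

augment #1: 6→0→3 bottleneck 15, total now 15
augment #2: 6→0→2→3 bottleneck 12, total now 27
augment #3: 6→0→4→3 bottleneck 6, total now 33
augment #4: 6→8→4→3 bottleneck 5, total now 38
augment #5: 6→0→9→4→3 bottleneck 7, total now 45
augment #6: 6→5→1→7→2→3 bottleneck 5, total now 50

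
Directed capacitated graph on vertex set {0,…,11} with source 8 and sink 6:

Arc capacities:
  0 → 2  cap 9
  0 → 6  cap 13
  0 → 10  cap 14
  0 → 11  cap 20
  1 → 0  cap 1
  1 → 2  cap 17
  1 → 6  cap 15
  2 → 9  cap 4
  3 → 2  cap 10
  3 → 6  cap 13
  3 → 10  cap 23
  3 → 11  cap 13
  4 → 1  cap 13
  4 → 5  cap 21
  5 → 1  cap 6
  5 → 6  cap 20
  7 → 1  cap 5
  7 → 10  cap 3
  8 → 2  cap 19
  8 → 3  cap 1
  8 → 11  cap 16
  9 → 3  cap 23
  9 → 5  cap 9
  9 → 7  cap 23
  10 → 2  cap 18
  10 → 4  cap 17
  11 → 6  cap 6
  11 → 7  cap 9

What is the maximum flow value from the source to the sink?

augment #1: 8→3→6 bottleneck 1, total now 1
augment #2: 8→11→6 bottleneck 6, total now 7
augment #3: 8→2→9→3→6 bottleneck 4, total now 11
augment #4: 8→11→7→1→6 bottleneck 5, total now 16
augment #5: 8→11→7→10→4→1→6 bottleneck 3, total now 19

Maximum flow value: 19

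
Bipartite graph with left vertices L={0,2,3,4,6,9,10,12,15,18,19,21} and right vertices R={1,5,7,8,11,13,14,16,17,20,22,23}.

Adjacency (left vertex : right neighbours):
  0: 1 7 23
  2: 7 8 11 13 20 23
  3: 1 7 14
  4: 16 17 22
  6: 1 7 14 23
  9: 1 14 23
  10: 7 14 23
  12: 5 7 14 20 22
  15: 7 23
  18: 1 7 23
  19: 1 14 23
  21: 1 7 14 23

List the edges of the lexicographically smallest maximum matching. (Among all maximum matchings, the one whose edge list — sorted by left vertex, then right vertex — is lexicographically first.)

Lex-smallest maximum matching: {(0,1), (2,8), (3,7), (4,16), (6,14), (9,23), (12,5)}

|M| = 7 (so the lex-smallest maximum matching has 7 edges)
process left vertices in ascending order; for each, take the smallest-labelled available neighbour that still permits 7 edges overall, or leave it unmatched if none does
lex-smallest matching: {0-1, 2-8, 3-7, 4-16, 6-14, 9-23, 12-5}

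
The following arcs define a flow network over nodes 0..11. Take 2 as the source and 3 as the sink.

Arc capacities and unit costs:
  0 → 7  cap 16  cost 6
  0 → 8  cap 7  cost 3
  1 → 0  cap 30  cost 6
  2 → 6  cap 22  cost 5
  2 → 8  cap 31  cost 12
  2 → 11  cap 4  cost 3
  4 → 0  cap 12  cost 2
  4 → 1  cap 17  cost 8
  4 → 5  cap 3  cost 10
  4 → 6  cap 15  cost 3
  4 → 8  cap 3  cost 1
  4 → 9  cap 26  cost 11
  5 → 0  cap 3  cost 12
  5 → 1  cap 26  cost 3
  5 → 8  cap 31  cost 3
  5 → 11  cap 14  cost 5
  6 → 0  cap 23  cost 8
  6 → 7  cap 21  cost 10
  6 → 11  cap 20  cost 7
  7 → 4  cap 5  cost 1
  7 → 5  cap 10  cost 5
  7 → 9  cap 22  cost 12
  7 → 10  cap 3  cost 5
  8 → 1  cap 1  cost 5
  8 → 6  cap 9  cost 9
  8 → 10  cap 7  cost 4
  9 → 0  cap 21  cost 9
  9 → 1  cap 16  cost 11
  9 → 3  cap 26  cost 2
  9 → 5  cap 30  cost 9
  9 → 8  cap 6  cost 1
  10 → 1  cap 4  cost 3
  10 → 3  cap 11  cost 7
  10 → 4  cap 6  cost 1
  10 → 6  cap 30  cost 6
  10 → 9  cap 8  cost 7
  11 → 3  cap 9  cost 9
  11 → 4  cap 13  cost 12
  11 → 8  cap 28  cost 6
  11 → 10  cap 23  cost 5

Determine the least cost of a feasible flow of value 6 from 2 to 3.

Minimum cost for 6 units: 90

shortest-cost path #1: 2→11→3 push 4 @ unit cost 12 (adds 48)
shortest-cost path #2: 2→6→11→3 push 2 @ unit cost 21 (adds 42)
total cost = 90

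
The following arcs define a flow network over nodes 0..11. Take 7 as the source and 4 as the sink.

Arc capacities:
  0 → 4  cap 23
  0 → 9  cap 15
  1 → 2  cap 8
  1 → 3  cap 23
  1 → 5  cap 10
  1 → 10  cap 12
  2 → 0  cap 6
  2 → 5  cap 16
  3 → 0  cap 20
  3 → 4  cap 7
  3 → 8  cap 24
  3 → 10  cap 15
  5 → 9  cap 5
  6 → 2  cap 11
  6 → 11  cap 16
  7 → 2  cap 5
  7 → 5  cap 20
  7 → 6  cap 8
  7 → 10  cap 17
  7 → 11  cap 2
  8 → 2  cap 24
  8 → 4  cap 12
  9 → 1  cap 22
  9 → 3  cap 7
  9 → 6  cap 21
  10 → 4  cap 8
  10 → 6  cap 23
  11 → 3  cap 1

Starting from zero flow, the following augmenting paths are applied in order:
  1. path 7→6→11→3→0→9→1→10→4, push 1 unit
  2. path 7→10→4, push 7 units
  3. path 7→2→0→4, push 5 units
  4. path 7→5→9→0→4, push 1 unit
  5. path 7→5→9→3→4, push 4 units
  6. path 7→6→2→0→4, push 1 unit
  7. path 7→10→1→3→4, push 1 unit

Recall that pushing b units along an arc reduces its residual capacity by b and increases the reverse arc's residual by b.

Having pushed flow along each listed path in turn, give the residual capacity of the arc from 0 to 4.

Residual capacity of (0,4): 16

after path 1 (7→6→11→3→0→9→1→10→4, push 1): res(0,4)=23
after path 2 (7→10→4, push 7): res(0,4)=23
after path 3 (7→2→0→4, push 5): res(0,4)=18
after path 4 (7→5→9→0→4, push 1): res(0,4)=17
after path 5 (7→5→9→3→4, push 4): res(0,4)=17
after path 6 (7→6→2→0→4, push 1): res(0,4)=16
after path 7 (7→10→1→3→4, push 1): res(0,4)=16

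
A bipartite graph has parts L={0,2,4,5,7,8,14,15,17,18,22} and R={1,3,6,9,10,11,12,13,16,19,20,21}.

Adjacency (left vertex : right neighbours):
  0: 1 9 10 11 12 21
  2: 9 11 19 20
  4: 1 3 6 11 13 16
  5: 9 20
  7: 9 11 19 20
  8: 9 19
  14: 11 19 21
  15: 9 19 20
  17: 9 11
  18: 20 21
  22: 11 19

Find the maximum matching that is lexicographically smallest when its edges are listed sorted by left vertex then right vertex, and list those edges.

Lex-smallest maximum matching: {(0,1), (2,9), (4,3), (5,20), (7,11), (8,19), (14,21)}

|M| = 7 (so the lex-smallest maximum matching has 7 edges)
process left vertices in ascending order; for each, take the smallest-labelled available neighbour that still permits 7 edges overall, or leave it unmatched if none does
lex-smallest matching: {0-1, 2-9, 4-3, 5-20, 7-11, 8-19, 14-21}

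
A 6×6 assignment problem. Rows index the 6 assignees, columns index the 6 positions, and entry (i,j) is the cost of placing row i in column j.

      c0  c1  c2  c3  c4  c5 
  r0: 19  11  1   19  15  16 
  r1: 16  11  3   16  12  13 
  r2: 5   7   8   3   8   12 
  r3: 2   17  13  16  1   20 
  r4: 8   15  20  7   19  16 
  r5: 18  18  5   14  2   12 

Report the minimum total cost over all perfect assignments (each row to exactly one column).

Minimum assignment cost: 32

optimal assignment: row0→col2 (cost 1), row1→col5 (cost 13), row2→col1 (cost 7), row3→col0 (cost 2), row4→col3 (cost 7), row5→col4 (cost 2)
total = 1 + 13 + 7 + 2 + 7 + 2 = 32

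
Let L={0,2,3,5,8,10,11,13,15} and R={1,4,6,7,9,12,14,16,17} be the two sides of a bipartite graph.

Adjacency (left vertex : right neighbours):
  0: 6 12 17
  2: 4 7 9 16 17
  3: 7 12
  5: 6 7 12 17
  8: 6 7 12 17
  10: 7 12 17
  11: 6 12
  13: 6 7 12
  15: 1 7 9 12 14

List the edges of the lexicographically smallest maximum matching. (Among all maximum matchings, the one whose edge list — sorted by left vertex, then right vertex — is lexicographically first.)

|M| = 6 (so the lex-smallest maximum matching has 6 edges)
process left vertices in ascending order; for each, take the smallest-labelled available neighbour that still permits 6 edges overall, or leave it unmatched if none does
lex-smallest matching: {0-6, 2-4, 3-7, 5-12, 8-17, 15-1}

Lex-smallest maximum matching: {(0,6), (2,4), (3,7), (5,12), (8,17), (15,1)}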